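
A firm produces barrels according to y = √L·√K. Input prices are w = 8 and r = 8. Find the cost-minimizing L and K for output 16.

Cost minimization requires the marginal rate of technical substitution to equal the input-price ratio: MP_L/MP_K = w/r.
Here MP_L/MP_K = (1/2)·(K/L)/(1/2) = (K/L). Setting this equal to 8/8 = 1 gives K = L.
Substituting into y = 16: L^(1/2)·(L)^(1/2) = 16.
Solving, L = 16 and K = 16.

L* = 16, K* = 16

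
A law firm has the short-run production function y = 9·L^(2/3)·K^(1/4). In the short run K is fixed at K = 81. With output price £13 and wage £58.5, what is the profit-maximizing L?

With K = 81, MP_L = (2/3)·9·L^(-1/3)·81^(1/4) = 18·L^(-1/3).
Profit maximization for a price taker requires P·MP_L = w: 13·18·L^(-1/3) = 58.5.
So L^(-1/3) = 0.25, which gives L = 64.

L* = 64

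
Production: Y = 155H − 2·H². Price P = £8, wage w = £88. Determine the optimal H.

The marginal product of H is MP_H = 155 − 4H.
A price-taking firm hires until the value of the marginal product equals the wage: P·MP_H = w, so 8·(155 − 4H) = 88.
Then 155 − 4H = 11, giving H = 36.

H* = 36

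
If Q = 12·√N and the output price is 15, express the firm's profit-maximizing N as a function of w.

MP_N = (1/2)·12·N^(-1/2) = 6·N^(-1/2).
Setting P·MP_N = w: 90·N^(-1/2) = w.
Solving for N: N^(-1/2) = w/90, so N = (90/w)^(2).

N(w) = 8100/w²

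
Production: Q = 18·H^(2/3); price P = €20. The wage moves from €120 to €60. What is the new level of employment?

From P·MP_H = w with MP_H = 12·H^(-1/3), the labor demand is H(w) = (240/w)^(3).
At w = 120: H = 8. At w = 60: H = 64.

H* = 64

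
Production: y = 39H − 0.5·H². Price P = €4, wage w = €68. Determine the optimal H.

The marginal product of H is MP_H = 39 − H.
A price-taking firm hires until the value of the marginal product equals the wage: P·MP_H = w, so 4·(39 − H) = 68.
Then 39 − H = 17, giving H = 22.

H* = 22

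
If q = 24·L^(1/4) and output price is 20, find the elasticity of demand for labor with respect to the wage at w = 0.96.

MP_L = (1/4)·24·L^(-3/4), so P·MP_L = w gives 120·L^(-3/4) = w.
Solving, L(w) = (120/w)^(4/3). This is a constant-elasticity form: L ∝ w^(−4/3), so ε = −4/3.

ε = -4/3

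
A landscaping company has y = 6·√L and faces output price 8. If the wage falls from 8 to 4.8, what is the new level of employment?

From P·MP_L = w with MP_L = 3·L^(-1/2), the labor demand is L(w) = (24/w)^(2).
At w = 8: L = 9. At w = 4.8: L = 25.

L* = 25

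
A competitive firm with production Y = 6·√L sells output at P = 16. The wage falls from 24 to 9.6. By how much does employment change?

ΔL = 21

From P·MP_L = w with MP_L = 3·L^(-1/2), the labor demand is L(w) = (48/w)^(2).
At w = 24: L = 4. At w = 9.6: L = 25.
ΔL = 25 − 4 = 21.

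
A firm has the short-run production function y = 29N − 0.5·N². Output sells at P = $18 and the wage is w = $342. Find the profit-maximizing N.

N* = 10

The marginal product of N is MP_N = 29 − N.
A price-taking firm hires until the value of the marginal product equals the wage: P·MP_N = w, so 18·(29 − N) = 342.
Then 29 − N = 19, giving N = 10.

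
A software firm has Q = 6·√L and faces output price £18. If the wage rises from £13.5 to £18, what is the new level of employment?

From P·MP_L = w with MP_L = 3·L^(-1/2), the labor demand is L(w) = (54/w)^(2).
At w = 13.5: L = 16. At w = 18: L = 9.

L* = 9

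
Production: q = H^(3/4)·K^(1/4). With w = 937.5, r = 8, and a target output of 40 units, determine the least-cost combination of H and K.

Cost minimization requires the marginal rate of technical substitution to equal the input-price ratio: MP_H/MP_K = w/r.
Here MP_H/MP_K = (3/4)·(K/H)/(1/4) = 3·(K/H). Setting this equal to 937.5/8 = 117.1875 gives K = 39.0625H.
Substituting into q = 40: H^(3/4)·(39.0625H)^(1/4) = 40.
Solving, H = 16 and K = 625.

H* = 16, K* = 625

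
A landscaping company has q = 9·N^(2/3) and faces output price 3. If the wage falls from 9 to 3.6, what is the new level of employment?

N* = 125

From P·MP_N = w with MP_N = 6·N^(-1/3), the labor demand is N(w) = (18/w)^(3).
At w = 9: N = 8. At w = 3.6: N = 125.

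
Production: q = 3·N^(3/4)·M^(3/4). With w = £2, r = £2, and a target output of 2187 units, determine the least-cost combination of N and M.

Cost minimization requires the marginal rate of technical substitution to equal the input-price ratio: MP_N/MP_M = w/r.
Here MP_N/MP_M = (3/4)·(M/N)/(3/4) = (M/N). Setting this equal to 2/2 = 1 gives M = N.
Substituting into q = 2187: 3·N^(3/4)·(N)^(3/4) = 2187.
Solving, N = 81 and M = 81.

N* = 81, M* = 81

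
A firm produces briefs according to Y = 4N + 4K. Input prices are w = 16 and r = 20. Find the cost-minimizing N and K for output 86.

The inputs are perfect substitutes, so the firm uses whichever has the lower cost per unit of output.
Cost per unit of output via N is w/4 = 4; via K it is r/4 = 5. N is cheaper.
Producing Y = 86 with N alone: N = 21.5, K = 0.

N* = 21.5, K* = 0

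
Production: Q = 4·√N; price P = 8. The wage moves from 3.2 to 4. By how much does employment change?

From P·MP_N = w with MP_N = 2·N^(-1/2), the labor demand is N(w) = (16/w)^(2).
At w = 3.2: N = 25. At w = 4: N = 16.
ΔN = 16 − 25 = -9.

ΔN = -9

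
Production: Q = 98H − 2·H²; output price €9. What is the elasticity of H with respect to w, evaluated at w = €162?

From P·MP_H = w with MP_H = 98 − 4H, labor demand is H(w) = (98 − w/9)/4.
dH/dw = −1/(36) = -1/36.
At w = 162, H = 20, so ε = (dH/dw)·(w/H) = (-1/36)·(162/20) = -0.225.

ε = -0.225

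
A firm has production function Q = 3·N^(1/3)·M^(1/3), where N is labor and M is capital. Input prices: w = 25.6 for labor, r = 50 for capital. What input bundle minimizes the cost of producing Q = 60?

Cost minimization requires the marginal rate of technical substitution to equal the input-price ratio: MP_N/MP_M = w/r.
Here MP_N/MP_M = (1/3)·(M/N)/(1/3) = (M/N). Setting this equal to 25.6/50 = 0.512 gives M = 0.512N.
Substituting into Q = 60: 3·N^(1/3)·(0.512N)^(1/3) = 60.
Solving, N = 125 and M = 64.

N* = 125, M* = 64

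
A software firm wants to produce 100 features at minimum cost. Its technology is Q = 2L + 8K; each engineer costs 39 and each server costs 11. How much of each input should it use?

L* = 0, K* = 12.5

The inputs are perfect substitutes, so the firm uses whichever has the lower cost per unit of output.
Cost per unit of output via L is w/2 = 19.5; via K it is r/8 = 1.375. K is cheaper.
Producing Q = 100 with K alone: L = 0, K = 12.5.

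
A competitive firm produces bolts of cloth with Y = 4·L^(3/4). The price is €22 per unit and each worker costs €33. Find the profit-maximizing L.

L* = 16

MP_L = (3/4)·4·L^(-1/4) = 3·L^(-1/4).
Profit maximization for a price taker requires P·MP_L = w: 22·3·L^(-1/4) = 33.
So L^(-1/4) = 0.5, which gives L = 16.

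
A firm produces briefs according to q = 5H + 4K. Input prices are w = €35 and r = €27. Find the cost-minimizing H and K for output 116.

H* = 0, K* = 29

The inputs are perfect substitutes, so the firm uses whichever has the lower cost per unit of output.
Cost per unit of output via H is w/5 = 7; via K it is r/4 = 6.75. K is cheaper.
Producing q = 116 with K alone: H = 0, K = 29.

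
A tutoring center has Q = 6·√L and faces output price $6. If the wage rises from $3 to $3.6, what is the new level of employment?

L* = 25

From P·MP_L = w with MP_L = 3·L^(-1/2), the labor demand is L(w) = (18/w)^(2).
At w = 3: L = 36. At w = 3.6: L = 25.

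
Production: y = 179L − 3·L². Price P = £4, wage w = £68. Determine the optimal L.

The marginal product of L is MP_L = 179 − 6L.
A price-taking firm hires until the value of the marginal product equals the wage: P·MP_L = w, so 4·(179 − 6L) = 68.
Then 179 − 6L = 17, giving L = 27.

L* = 27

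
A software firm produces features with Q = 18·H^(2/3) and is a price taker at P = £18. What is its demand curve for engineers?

MP_H = (2/3)·18·H^(-1/3) = 12·H^(-1/3).
Setting P·MP_H = w: 216·H^(-1/3) = w.
Solving for H: H^(-1/3) = w/216, so H = (216/w)^(3).

H(w) = (216/w)^(3)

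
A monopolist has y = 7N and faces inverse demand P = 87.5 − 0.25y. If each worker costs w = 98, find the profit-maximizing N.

N* = 21

Marginal revenue from the inverse demand is MR = 87.5 − 0.5y.
The marginal product is MP_N = 7.
A monopolist hires until marginal revenue product equals the wage: MR·MP_N = w.
(87.5 − 3.5N)·7 = 98, so N = 21.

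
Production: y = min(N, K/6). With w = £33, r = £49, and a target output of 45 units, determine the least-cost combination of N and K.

N* = 45, K* = 270

With a fixed-proportions technology, the cost-minimizing bundle uses no slack in either input: N = K/6 = y.
So N = 45 and K = 6·45 = 270.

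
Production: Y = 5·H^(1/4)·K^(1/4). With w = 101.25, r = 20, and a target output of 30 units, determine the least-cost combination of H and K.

H* = 16, K* = 81

Cost minimization requires the marginal rate of technical substitution to equal the input-price ratio: MP_H/MP_K = w/r.
Here MP_H/MP_K = (1/4)·(K/H)/(1/4) = (K/H). Setting this equal to 101.25/20 = 5.0625 gives K = 5.0625H.
Substituting into Y = 30: 5·H^(1/4)·(5.0625H)^(1/4) = 30.
Solving, H = 16 and K = 81.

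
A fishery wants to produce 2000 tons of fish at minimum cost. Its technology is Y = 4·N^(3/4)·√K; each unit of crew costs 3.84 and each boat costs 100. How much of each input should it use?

Cost minimization requires the marginal rate of technical substitution to equal the input-price ratio: MP_N/MP_K = w/r.
Here MP_N/MP_K = (3/4)·(K/N)/(1/2) = 1.5·(K/N). Setting this equal to 3.84/100 = 0.0384 gives K = 0.0256N.
Substituting into Y = 2000: 4·N^(3/4)·(0.0256N)^(1/2) = 2000.
Solving, N = 625 and K = 16.

N* = 625, K* = 16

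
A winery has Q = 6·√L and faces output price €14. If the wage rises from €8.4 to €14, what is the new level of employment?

L* = 9

From P·MP_L = w with MP_L = 3·L^(-1/2), the labor demand is L(w) = (42/w)^(2).
At w = 8.4: L = 25. At w = 14: L = 9.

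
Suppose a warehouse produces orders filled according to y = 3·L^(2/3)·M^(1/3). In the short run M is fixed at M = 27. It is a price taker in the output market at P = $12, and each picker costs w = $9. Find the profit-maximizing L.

With M = 27, MP_L = (2/3)·3·L^(-1/3)·27^(1/3) = 6·L^(-1/3).
Profit maximization for a price taker requires P·MP_L = w: 12·6·L^(-1/3) = 9.
So L^(-1/3) = 0.125, which gives L = 512.

L* = 512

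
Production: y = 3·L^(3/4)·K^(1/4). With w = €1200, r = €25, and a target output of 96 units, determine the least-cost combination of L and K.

L* = 16, K* = 256

Cost minimization requires the marginal rate of technical substitution to equal the input-price ratio: MP_L/MP_K = w/r.
Here MP_L/MP_K = (3/4)·(K/L)/(1/4) = 3·(K/L). Setting this equal to 1200/25 = 48 gives K = 16L.
Substituting into y = 96: 3·L^(3/4)·(16L)^(1/4) = 96.
Solving, L = 16 and K = 256.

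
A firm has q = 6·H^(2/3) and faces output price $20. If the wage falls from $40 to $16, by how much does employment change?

From P·MP_H = w with MP_H = 4·H^(-1/3), the labor demand is H(w) = (80/w)^(3).
At w = 40: H = 8. At w = 16: H = 125.
ΔH = 125 − 8 = 117.

ΔH = 117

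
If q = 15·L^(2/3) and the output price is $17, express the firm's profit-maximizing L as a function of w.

L(w) = 4913000/w³

MP_L = (2/3)·15·L^(-1/3) = 10·L^(-1/3).
Setting P·MP_L = w: 170·L^(-1/3) = w.
Solving for L: L^(-1/3) = w/170, so L = (170/w)^(3).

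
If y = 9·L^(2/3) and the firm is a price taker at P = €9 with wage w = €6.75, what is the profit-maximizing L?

L* = 512

MP_L = (2/3)·9·L^(-1/3) = 6·L^(-1/3).
Profit maximization for a price taker requires P·MP_L = w: 9·6·L^(-1/3) = 6.75.
So L^(-1/3) = 0.125, which gives L = 512.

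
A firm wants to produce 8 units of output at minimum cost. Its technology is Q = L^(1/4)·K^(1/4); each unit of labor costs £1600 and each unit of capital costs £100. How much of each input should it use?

L* = 16, K* = 256

Cost minimization requires the marginal rate of technical substitution to equal the input-price ratio: MP_L/MP_K = w/r.
Here MP_L/MP_K = (1/4)·(K/L)/(1/4) = (K/L). Setting this equal to 1600/100 = 16 gives K = 16L.
Substituting into Q = 8: L^(1/4)·(16L)^(1/4) = 8.
Solving, L = 16 and K = 256.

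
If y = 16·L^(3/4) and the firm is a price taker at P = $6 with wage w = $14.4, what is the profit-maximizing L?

L* = 625

MP_L = (3/4)·16·L^(-1/4) = 12·L^(-1/4).
Profit maximization for a price taker requires P·MP_L = w: 6·12·L^(-1/4) = 14.4.
So L^(-1/4) = 0.2, which gives L = 625.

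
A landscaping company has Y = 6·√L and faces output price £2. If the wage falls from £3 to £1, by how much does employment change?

From P·MP_L = w with MP_L = 3·L^(-1/2), the labor demand is L(w) = (6/w)^(2).
At w = 3: L = 4. At w = 1: L = 36.
ΔL = 36 − 4 = 32.

ΔL = 32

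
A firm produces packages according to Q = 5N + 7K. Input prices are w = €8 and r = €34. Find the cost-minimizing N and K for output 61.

The inputs are perfect substitutes, so the firm uses whichever has the lower cost per unit of output.
Cost per unit of output via N is w/5 = 1.6; via K it is r/7 = 34/7. N is cheaper.
Producing Q = 61 with N alone: N = 12.2, K = 0.

N* = 12.2, K* = 0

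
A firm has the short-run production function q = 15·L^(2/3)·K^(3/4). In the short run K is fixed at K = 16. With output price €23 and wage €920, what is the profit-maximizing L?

L* = 8

With K = 16, MP_L = (2/3)·15·L^(-1/3)·16^(3/4) = 80·L^(-1/3).
Profit maximization for a price taker requires P·MP_L = w: 23·80·L^(-1/3) = 920.
So L^(-1/3) = 0.5, which gives L = 8.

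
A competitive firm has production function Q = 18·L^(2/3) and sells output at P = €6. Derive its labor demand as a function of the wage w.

L(w) = 373248/w³

MP_L = (2/3)·18·L^(-1/3) = 12·L^(-1/3).
Setting P·MP_L = w: 72·L^(-1/3) = w.
Solving for L: L^(-1/3) = w/72, so L = (72/w)^(3).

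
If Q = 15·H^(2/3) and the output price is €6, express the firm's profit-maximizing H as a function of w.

MP_H = (2/3)·15·H^(-1/3) = 10·H^(-1/3).
Setting P·MP_H = w: 60·H^(-1/3) = w.
Solving for H: H^(-1/3) = w/60, so H = (60/w)^(3).

H(w) = 216000/w³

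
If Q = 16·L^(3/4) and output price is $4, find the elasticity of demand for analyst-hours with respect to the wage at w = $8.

MP_L = (3/4)·16·L^(-1/4), so P·MP_L = w gives 48·L^(-1/4) = w.
Solving, L(w) = (48/w)^(4). This is a constant-elasticity form: L ∝ w^(−4), so ε = −4.

ε = -4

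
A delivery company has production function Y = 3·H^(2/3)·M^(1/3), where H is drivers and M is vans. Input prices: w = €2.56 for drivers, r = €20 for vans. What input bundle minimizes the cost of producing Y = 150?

Cost minimization requires the marginal rate of technical substitution to equal the input-price ratio: MP_H/MP_M = w/r.
Here MP_H/MP_M = (2/3)·(M/H)/(1/3) = 2·(M/H). Setting this equal to 2.56/20 = 0.128 gives M = 0.064H.
Substituting into Y = 150: 3·H^(2/3)·(0.064H)^(1/3) = 150.
Solving, H = 125 and M = 8.

H* = 125, M* = 8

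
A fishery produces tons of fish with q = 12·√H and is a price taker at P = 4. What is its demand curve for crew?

H(w) = 576/w²

MP_H = (1/2)·12·H^(-1/2) = 6·H^(-1/2).
Setting P·MP_H = w: 24·H^(-1/2) = w.
Solving for H: H^(-1/2) = w/24, so H = (24/w)^(2).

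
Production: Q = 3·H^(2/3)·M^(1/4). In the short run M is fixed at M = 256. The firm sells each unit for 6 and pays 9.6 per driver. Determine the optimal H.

H* = 125

With M = 256, MP_H = (2/3)·3·H^(-1/3)·256^(1/4) = 8·H^(-1/3).
Profit maximization for a price taker requires P·MP_H = w: 6·8·H^(-1/3) = 9.6.
So H^(-1/3) = 0.2, which gives H = 125.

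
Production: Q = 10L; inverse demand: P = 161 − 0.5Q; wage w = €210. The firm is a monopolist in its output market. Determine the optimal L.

L* = 14

Marginal revenue from the inverse demand is MR = 161 − Q.
The marginal product is MP_L = 10.
A monopolist hires until marginal revenue product equals the wage: MR·MP_L = w.
(161 − 10L)·10 = 210, so L = 14.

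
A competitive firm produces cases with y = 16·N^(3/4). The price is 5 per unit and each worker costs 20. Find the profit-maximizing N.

MP_N = (3/4)·16·N^(-1/4) = 12·N^(-1/4).
Profit maximization for a price taker requires P·MP_N = w: 5·12·N^(-1/4) = 20.
So N^(-1/4) = 1/3, which gives N = 81.

N* = 81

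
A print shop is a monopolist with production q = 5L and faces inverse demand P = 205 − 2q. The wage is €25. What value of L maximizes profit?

Marginal revenue from the inverse demand is MR = 205 − 4q.
The marginal product is MP_L = 5.
A monopolist hires until marginal revenue product equals the wage: MR·MP_L = w.
(205 − 20L)·5 = 25, so L = 10.

L* = 10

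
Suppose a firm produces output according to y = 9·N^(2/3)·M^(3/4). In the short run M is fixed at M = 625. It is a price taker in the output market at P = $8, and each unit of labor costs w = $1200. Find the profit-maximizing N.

N* = 125

With M = 625, MP_N = (2/3)·9·N^(-1/3)·625^(3/4) = 750·N^(-1/3).
Profit maximization for a price taker requires P·MP_N = w: 8·750·N^(-1/3) = 1200.
So N^(-1/3) = 0.2, which gives N = 125.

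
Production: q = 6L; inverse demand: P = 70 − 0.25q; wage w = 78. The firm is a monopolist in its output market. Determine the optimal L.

L* = 19

Marginal revenue from the inverse demand is MR = 70 − 0.5q.
The marginal product is MP_L = 6.
A monopolist hires until marginal revenue product equals the wage: MR·MP_L = w.
(70 − 3L)·6 = 78, so L = 19.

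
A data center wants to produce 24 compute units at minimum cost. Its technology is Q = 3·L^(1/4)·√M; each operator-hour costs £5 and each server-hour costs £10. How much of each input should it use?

Cost minimization requires the marginal rate of technical substitution to equal the input-price ratio: MP_L/MP_M = w/r.
Here MP_L/MP_M = (1/4)·(M/L)/(1/2) = 0.5·(M/L). Setting this equal to 5/10 = 0.5 gives M = L.
Substituting into Q = 24: 3·L^(1/4)·(L)^(1/2) = 24.
Solving, L = 16 and M = 16.

L* = 16, M* = 16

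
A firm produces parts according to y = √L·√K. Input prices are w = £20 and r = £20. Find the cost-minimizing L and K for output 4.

Cost minimization requires the marginal rate of technical substitution to equal the input-price ratio: MP_L/MP_K = w/r.
Here MP_L/MP_K = (1/2)·(K/L)/(1/2) = (K/L). Setting this equal to 20/20 = 1 gives K = L.
Substituting into y = 4: L^(1/2)·(L)^(1/2) = 4.
Solving, L = 4 and K = 4.

L* = 4, K* = 4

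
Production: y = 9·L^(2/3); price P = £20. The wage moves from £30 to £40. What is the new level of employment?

From P·MP_L = w with MP_L = 6·L^(-1/3), the labor demand is L(w) = (120/w)^(3).
At w = 30: L = 64. At w = 40: L = 27.

L* = 27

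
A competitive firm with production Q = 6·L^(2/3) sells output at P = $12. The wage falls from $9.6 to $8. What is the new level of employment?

From P·MP_L = w with MP_L = 4·L^(-1/3), the labor demand is L(w) = (48/w)^(3).
At w = 9.6: L = 125. At w = 8: L = 216.

L* = 216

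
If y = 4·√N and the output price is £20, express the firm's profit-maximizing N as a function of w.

MP_N = (1/2)·4·N^(-1/2) = 2·N^(-1/2).
Setting P·MP_N = w: 40·N^(-1/2) = w.
Solving for N: N^(-1/2) = w/40, so N = (40/w)^(2).

N(w) = 1600/w²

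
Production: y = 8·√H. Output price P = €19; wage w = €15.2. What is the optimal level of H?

MP_H = (1/2)·8·H^(-1/2) = 4·H^(-1/2).
Profit maximization for a price taker requires P·MP_H = w: 19·4·H^(-1/2) = 15.2.
So H^(-1/2) = 0.2, which gives H = 25.

H* = 25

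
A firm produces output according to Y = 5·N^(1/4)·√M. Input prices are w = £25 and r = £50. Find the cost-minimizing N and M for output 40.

N* = 16, M* = 16

Cost minimization requires the marginal rate of technical substitution to equal the input-price ratio: MP_N/MP_M = w/r.
Here MP_N/MP_M = (1/4)·(M/N)/(1/2) = 0.5·(M/N). Setting this equal to 25/50 = 0.5 gives M = N.
Substituting into Y = 40: 5·N^(1/4)·(N)^(1/2) = 40.
Solving, N = 16 and M = 16.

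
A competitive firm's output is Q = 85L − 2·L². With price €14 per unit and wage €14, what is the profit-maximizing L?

The marginal product of L is MP_L = 85 − 4L.
A price-taking firm hires until the value of the marginal product equals the wage: P·MP_L = w, so 14·(85 − 4L) = 14.
Then 85 − 4L = 1, giving L = 21.

L* = 21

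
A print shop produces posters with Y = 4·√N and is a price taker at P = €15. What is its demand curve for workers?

N(w) = 900/w²

MP_N = (1/2)·4·N^(-1/2) = 2·N^(-1/2).
Setting P·MP_N = w: 30·N^(-1/2) = w.
Solving for N: N^(-1/2) = w/30, so N = (30/w)^(2).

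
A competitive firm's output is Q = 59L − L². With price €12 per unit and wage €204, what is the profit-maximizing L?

L* = 21

The marginal product of L is MP_L = 59 − 2L.
A price-taking firm hires until the value of the marginal product equals the wage: P·MP_L = w, so 12·(59 − 2L) = 204.
Then 59 − 2L = 17, giving L = 21.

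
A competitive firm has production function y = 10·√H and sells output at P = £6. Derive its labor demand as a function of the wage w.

H(w) = 900/w²

MP_H = (1/2)·10·H^(-1/2) = 5·H^(-1/2).
Setting P·MP_H = w: 30·H^(-1/2) = w.
Solving for H: H^(-1/2) = w/30, so H = (30/w)^(2).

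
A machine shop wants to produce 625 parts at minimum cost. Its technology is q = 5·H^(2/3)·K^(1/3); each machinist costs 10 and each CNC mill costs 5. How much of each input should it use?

Cost minimization requires the marginal rate of technical substitution to equal the input-price ratio: MP_H/MP_K = w/r.
Here MP_H/MP_K = (2/3)·(K/H)/(1/3) = 2·(K/H). Setting this equal to 10/5 = 2 gives K = H.
Substituting into q = 625: 5·H^(2/3)·(H)^(1/3) = 625.
Solving, H = 125 and K = 125.

H* = 125, K* = 125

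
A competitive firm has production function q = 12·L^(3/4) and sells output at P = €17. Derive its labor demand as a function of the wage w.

MP_L = (3/4)·12·L^(-1/4) = 9·L^(-1/4).
Setting P·MP_L = w: 153·L^(-1/4) = w.
Solving for L: L^(-1/4) = w/153, so L = (153/w)^(4).

L(w) = (153/w)^(4)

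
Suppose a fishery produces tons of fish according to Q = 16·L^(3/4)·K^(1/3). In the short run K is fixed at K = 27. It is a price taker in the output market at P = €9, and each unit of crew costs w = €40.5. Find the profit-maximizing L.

L* = 4096

With K = 27, MP_L = (3/4)·16·L^(-1/4)·27^(1/3) = 36·L^(-1/4).
Profit maximization for a price taker requires P·MP_L = w: 9·36·L^(-1/4) = 40.5.
So L^(-1/4) = 0.125, which gives L = 4096.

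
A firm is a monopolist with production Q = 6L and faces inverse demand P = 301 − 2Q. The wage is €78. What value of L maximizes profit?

Marginal revenue from the inverse demand is MR = 301 − 4Q.
The marginal product is MP_L = 6.
A monopolist hires until marginal revenue product equals the wage: MR·MP_L = w.
(301 − 24L)·6 = 78, so L = 12.

L* = 12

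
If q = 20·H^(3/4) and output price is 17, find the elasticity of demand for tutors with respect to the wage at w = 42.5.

ε = -4

MP_H = (3/4)·20·H^(-1/4), so P·MP_H = w gives 255·H^(-1/4) = w.
Solving, H(w) = (255/w)^(4). This is a constant-elasticity form: H ∝ w^(−4), so ε = −4.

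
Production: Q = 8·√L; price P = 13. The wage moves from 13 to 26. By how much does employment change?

From P·MP_L = w with MP_L = 4·L^(-1/2), the labor demand is L(w) = (52/w)^(2).
At w = 13: L = 16. At w = 26: L = 4.
ΔL = 4 − 16 = -12.

ΔL = -12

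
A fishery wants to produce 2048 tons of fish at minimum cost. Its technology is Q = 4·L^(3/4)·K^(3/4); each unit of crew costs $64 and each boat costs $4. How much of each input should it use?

Cost minimization requires the marginal rate of technical substitution to equal the input-price ratio: MP_L/MP_K = w/r.
Here MP_L/MP_K = (3/4)·(K/L)/(3/4) = (K/L). Setting this equal to 64/4 = 16 gives K = 16L.
Substituting into Q = 2048: 4·L^(3/4)·(16L)^(3/4) = 2048.
Solving, L = 16 and K = 256.

L* = 16, K* = 256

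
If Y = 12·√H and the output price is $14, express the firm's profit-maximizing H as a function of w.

MP_H = (1/2)·12·H^(-1/2) = 6·H^(-1/2).
Setting P·MP_H = w: 84·H^(-1/2) = w.
Solving for H: H^(-1/2) = w/84, so H = (84/w)^(2).

H(w) = 7056/w²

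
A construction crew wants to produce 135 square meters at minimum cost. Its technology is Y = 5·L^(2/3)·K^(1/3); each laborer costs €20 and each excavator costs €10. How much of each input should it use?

Cost minimization requires the marginal rate of technical substitution to equal the input-price ratio: MP_L/MP_K = w/r.
Here MP_L/MP_K = (2/3)·(K/L)/(1/3) = 2·(K/L). Setting this equal to 20/10 = 2 gives K = L.
Substituting into Y = 135: 5·L^(2/3)·(L)^(1/3) = 135.
Solving, L = 27 and K = 27.

L* = 27, K* = 27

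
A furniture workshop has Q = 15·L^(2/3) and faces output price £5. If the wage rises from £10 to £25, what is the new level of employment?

From P·MP_L = w with MP_L = 10·L^(-1/3), the labor demand is L(w) = (50/w)^(3).
At w = 10: L = 125. At w = 25: L = 8.

L* = 8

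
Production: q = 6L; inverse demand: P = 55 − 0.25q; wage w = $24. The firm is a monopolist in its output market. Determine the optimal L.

L* = 17

Marginal revenue from the inverse demand is MR = 55 − 0.5q.
The marginal product is MP_L = 6.
A monopolist hires until marginal revenue product equals the wage: MR·MP_L = w.
(55 − 3L)·6 = 24, so L = 17.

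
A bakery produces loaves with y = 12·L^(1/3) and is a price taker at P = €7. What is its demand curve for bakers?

MP_L = (1/3)·12·L^(-2/3) = 4·L^(-2/3).
Setting P·MP_L = w: 28·L^(-2/3) = w.
Solving for L: L^(-2/3) = w/28, so L = (28/w)^(3/2).

L(w) = (28/w)^(3/2)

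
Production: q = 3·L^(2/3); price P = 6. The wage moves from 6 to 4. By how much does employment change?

ΔL = 19

From P·MP_L = w with MP_L = 2·L^(-1/3), the labor demand is L(w) = (12/w)^(3).
At w = 6: L = 8. At w = 4: L = 27.
ΔL = 27 − 8 = 19.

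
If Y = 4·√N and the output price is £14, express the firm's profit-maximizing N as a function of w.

MP_N = (1/2)·4·N^(-1/2) = 2·N^(-1/2).
Setting P·MP_N = w: 28·N^(-1/2) = w.
Solving for N: N^(-1/2) = w/28, so N = (28/w)^(2).

N(w) = 784/w²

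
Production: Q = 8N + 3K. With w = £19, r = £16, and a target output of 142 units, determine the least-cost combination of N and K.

The inputs are perfect substitutes, so the firm uses whichever has the lower cost per unit of output.
Cost per unit of output via N is w/8 = 2.375; via K it is r/3 = 16/3. N is cheaper.
Producing Q = 142 with N alone: N = 17.75, K = 0.

N* = 17.75, K* = 0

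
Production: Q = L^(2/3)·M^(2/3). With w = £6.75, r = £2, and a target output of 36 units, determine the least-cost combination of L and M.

Cost minimization requires the marginal rate of technical substitution to equal the input-price ratio: MP_L/MP_M = w/r.
Here MP_L/MP_M = (2/3)·(M/L)/(2/3) = (M/L). Setting this equal to 6.75/2 = 3.375 gives M = 3.375L.
Substituting into Q = 36: L^(2/3)·(3.375L)^(2/3) = 36.
Solving, L = 8 and M = 27.

L* = 8, M* = 27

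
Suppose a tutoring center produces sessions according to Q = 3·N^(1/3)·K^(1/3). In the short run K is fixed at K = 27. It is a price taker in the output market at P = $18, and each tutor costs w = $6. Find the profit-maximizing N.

With K = 27, MP_N = (1/3)·3·N^(-2/3)·27^(1/3) = 3·N^(-2/3).
Profit maximization for a price taker requires P·MP_N = w: 18·3·N^(-2/3) = 6.
So N^(-2/3) = 1/9, which gives N = 27.

N* = 27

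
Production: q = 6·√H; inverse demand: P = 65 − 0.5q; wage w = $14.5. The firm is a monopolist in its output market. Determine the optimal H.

H* = 36

Marginal revenue from the inverse demand is MR = 65 − q.
The marginal product is MP_H = 3·H^(-1/2).
A monopolist hires until marginal revenue product equals the wage: MR·MP_H = w.
At H, q = 6·√H. Substituting and solving: (65 − 6·√H)·3·H^(-1/2) = 14.5 gives H = 36.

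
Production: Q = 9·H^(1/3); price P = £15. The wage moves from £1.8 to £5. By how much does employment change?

ΔH = -98

From P·MP_H = w with MP_H = 3·H^(-2/3), the labor demand is H(w) = (45/w)^(3/2).
At w = 1.8: H = 125. At w = 5: H = 27.
ΔH = 27 − 125 = -98.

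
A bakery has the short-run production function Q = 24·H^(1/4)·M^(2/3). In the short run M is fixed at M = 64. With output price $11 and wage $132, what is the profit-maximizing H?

H* = 16

With M = 64, MP_H = (1/4)·24·H^(-3/4)·64^(2/3) = 96·H^(-3/4).
Profit maximization for a price taker requires P·MP_H = w: 11·96·H^(-3/4) = 132.
So H^(-3/4) = 0.125, which gives H = 16.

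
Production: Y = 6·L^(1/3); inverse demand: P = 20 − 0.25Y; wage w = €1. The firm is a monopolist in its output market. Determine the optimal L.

Marginal revenue from the inverse demand is MR = 20 − 0.5Y.
The marginal product is MP_L = 2·L^(-2/3).
A monopolist hires until marginal revenue product equals the wage: MR·MP_L = w.
At L, Y = 6·L^(1/3). Substituting and solving: (20 − 3·L^(1/3))·2·L^(-2/3) = 1 gives L = 64.

L* = 64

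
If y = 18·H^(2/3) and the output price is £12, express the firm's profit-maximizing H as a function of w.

MP_H = (2/3)·18·H^(-1/3) = 12·H^(-1/3).
Setting P·MP_H = w: 144·H^(-1/3) = w.
Solving for H: H^(-1/3) = w/144, so H = (144/w)^(3).

H(w) = 2985984/w³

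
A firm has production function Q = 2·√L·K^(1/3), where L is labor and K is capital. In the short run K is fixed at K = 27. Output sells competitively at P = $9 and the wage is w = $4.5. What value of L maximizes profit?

With K = 27, MP_L = (1/2)·2·L^(-1/2)·27^(1/3) = 3·L^(-1/2).
Profit maximization for a price taker requires P·MP_L = w: 9·3·L^(-1/2) = 4.5.
So L^(-1/2) = 1/6, which gives L = 36.

L* = 36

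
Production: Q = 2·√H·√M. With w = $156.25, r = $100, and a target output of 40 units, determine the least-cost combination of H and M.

H* = 16, M* = 25

Cost minimization requires the marginal rate of technical substitution to equal the input-price ratio: MP_H/MP_M = w/r.
Here MP_H/MP_M = (1/2)·(M/H)/(1/2) = (M/H). Setting this equal to 156.25/100 = 1.5625 gives M = 1.5625H.
Substituting into Q = 40: 2·H^(1/2)·(1.5625H)^(1/2) = 40.
Solving, H = 16 and M = 25.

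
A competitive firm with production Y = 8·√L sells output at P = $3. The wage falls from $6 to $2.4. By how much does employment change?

ΔL = 21

From P·MP_L = w with MP_L = 4·L^(-1/2), the labor demand is L(w) = (12/w)^(2).
At w = 6: L = 4. At w = 2.4: L = 25.
ΔL = 25 − 4 = 21.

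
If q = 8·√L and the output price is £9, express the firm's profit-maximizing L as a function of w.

MP_L = (1/2)·8·L^(-1/2) = 4·L^(-1/2).
Setting P·MP_L = w: 36·L^(-1/2) = w.
Solving for L: L^(-1/2) = w/36, so L = (36/w)^(2).

L(w) = 1296/w²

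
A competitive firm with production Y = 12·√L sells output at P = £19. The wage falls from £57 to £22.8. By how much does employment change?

ΔL = 21

From P·MP_L = w with MP_L = 6·L^(-1/2), the labor demand is L(w) = (114/w)^(2).
At w = 57: L = 4. At w = 22.8: L = 25.
ΔL = 25 − 4 = 21.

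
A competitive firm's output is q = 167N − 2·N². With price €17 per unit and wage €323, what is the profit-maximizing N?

N* = 37

The marginal product of N is MP_N = 167 − 4N.
A price-taking firm hires until the value of the marginal product equals the wage: P·MP_N = w, so 17·(167 − 4N) = 323.
Then 167 − 4N = 19, giving N = 37.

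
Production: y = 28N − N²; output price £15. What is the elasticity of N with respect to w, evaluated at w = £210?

ε = -1

From P·MP_N = w with MP_N = 28 − 2N, labor demand is N(w) = (28 − w/15)/2.
dN/dw = −1/(30) = -1/30.
At w = 210, N = 7, so ε = (dN/dw)·(w/N) = (-1/30)·(210/7) = -1.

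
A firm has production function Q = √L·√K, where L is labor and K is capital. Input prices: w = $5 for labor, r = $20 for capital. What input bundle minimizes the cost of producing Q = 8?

Cost minimization requires the marginal rate of technical substitution to equal the input-price ratio: MP_L/MP_K = w/r.
Here MP_L/MP_K = (1/2)·(K/L)/(1/2) = (K/L). Setting this equal to 5/20 = 0.25 gives K = 0.25L.
Substituting into Q = 8: L^(1/2)·(0.25L)^(1/2) = 8.
Solving, L = 16 and K = 4.

L* = 16, K* = 4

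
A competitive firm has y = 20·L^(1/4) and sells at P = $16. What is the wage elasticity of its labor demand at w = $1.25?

ε = -4/3

MP_L = (1/4)·20·L^(-3/4), so P·MP_L = w gives 80·L^(-3/4) = w.
Solving, L(w) = (80/w)^(4/3). This is a constant-elasticity form: L ∝ w^(−4/3), so ε = −4/3.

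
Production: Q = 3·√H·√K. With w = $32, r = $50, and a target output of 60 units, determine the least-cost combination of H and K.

H* = 25, K* = 16

Cost minimization requires the marginal rate of technical substitution to equal the input-price ratio: MP_H/MP_K = w/r.
Here MP_H/MP_K = (1/2)·(K/H)/(1/2) = (K/H). Setting this equal to 32/50 = 0.64 gives K = 0.64H.
Substituting into Q = 60: 3·H^(1/2)·(0.64H)^(1/2) = 60.
Solving, H = 25 and K = 16.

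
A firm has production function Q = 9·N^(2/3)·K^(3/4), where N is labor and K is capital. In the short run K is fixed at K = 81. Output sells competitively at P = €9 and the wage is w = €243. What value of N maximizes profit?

N* = 216

With K = 81, MP_N = (2/3)·9·N^(-1/3)·81^(3/4) = 162·N^(-1/3).
Profit maximization for a price taker requires P·MP_N = w: 9·162·N^(-1/3) = 243.
So N^(-1/3) = 1/6, which gives N = 216.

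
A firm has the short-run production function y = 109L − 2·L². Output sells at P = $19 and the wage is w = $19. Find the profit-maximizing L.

The marginal product of L is MP_L = 109 − 4L.
A price-taking firm hires until the value of the marginal product equals the wage: P·MP_L = w, so 19·(109 − 4L) = 19.
Then 109 − 4L = 1, giving L = 27.

L* = 27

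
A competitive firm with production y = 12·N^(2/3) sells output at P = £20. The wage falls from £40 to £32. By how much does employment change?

From P·MP_N = w with MP_N = 8·N^(-1/3), the labor demand is N(w) = (160/w)^(3).
At w = 40: N = 64. At w = 32: N = 125.
ΔN = 125 − 64 = 61.

ΔN = 61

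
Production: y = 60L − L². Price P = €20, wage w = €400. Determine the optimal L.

The marginal product of L is MP_L = 60 − 2L.
A price-taking firm hires until the value of the marginal product equals the wage: P·MP_L = w, so 20·(60 − 2L) = 400.
Then 60 − 2L = 20, giving L = 20.

L* = 20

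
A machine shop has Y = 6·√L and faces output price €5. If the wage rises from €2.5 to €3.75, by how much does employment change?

From P·MP_L = w with MP_L = 3·L^(-1/2), the labor demand is L(w) = (15/w)^(2).
At w = 2.5: L = 36. At w = 3.75: L = 16.
ΔL = 16 − 36 = -20.

ΔL = -20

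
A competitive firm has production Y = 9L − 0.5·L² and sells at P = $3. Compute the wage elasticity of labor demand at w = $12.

From P·MP_L = w with MP_L = 9 − L, labor demand is L(w) = 9 − w/3.
dL/dw = −1/(3) = -1/3.
At w = 12, L = 5, so ε = (dL/dw)·(w/L) = (-1/3)·(12/5) = -0.8.

ε = -0.8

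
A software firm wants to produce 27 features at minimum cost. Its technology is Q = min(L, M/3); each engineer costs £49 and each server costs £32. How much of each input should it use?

L* = 27, M* = 81

With a fixed-proportions technology, the cost-minimizing bundle uses no slack in either input: L = M/3 = Q.
So L = 27 and M = 3·27 = 81.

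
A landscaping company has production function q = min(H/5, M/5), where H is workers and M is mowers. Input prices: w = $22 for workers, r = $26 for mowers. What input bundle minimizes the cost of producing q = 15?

H* = 75, M* = 75

With a fixed-proportions technology, the cost-minimizing bundle uses no slack in either input: H/5 = M/5 = q.
So H = 5·15 = 75 and M = 5·15 = 75.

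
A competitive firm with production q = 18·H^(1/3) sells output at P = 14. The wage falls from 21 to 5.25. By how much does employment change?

From P·MP_H = w with MP_H = 6·H^(-2/3), the labor demand is H(w) = (84/w)^(3/2).
At w = 21: H = 8. At w = 5.25: H = 64.
ΔH = 64 − 8 = 56.

ΔH = 56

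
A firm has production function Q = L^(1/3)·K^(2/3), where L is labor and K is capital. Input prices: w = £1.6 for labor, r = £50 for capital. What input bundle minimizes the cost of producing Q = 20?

L* = 125, K* = 8

Cost minimization requires the marginal rate of technical substitution to equal the input-price ratio: MP_L/MP_K = w/r.
Here MP_L/MP_K = (1/3)·(K/L)/(2/3) = 0.5·(K/L). Setting this equal to 1.6/50 = 0.032 gives K = 0.064L.
Substituting into Q = 20: L^(1/3)·(0.064L)^(2/3) = 20.
Solving, L = 125 and K = 8.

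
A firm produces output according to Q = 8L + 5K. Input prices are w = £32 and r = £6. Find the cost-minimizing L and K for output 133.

L* = 0, K* = 26.6

The inputs are perfect substitutes, so the firm uses whichever has the lower cost per unit of output.
Cost per unit of output via L is w/8 = 4; via K it is r/5 = 1.2. K is cheaper.
Producing Q = 133 with K alone: L = 0, K = 26.6.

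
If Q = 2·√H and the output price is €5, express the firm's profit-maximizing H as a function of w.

H(w) = 25/w²

MP_H = (1/2)·2·H^(-1/2) = H^(-1/2).
Setting P·MP_H = w: 5·H^(-1/2) = w.
Solving for H: H^(-1/2) = w/5, so H = (5/w)^(2).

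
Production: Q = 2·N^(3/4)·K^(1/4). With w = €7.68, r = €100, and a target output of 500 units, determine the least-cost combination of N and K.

Cost minimization requires the marginal rate of technical substitution to equal the input-price ratio: MP_N/MP_K = w/r.
Here MP_N/MP_K = (3/4)·(K/N)/(1/4) = 3·(K/N). Setting this equal to 7.68/100 = 0.0768 gives K = 0.0256N.
Substituting into Q = 500: 2·N^(3/4)·(0.0256N)^(1/4) = 500.
Solving, N = 625 and K = 16.

N* = 625, K* = 16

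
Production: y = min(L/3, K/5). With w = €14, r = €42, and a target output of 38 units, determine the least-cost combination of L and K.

With a fixed-proportions technology, the cost-minimizing bundle uses no slack in either input: L/3 = K/5 = y.
So L = 3·38 = 114 and K = 5·38 = 190.

L* = 114, K* = 190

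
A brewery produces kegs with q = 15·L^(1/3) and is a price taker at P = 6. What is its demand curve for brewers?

L(w) = (30/w)^(3/2)

MP_L = (1/3)·15·L^(-2/3) = 5·L^(-2/3).
Setting P·MP_L = w: 30·L^(-2/3) = w.
Solving for L: L^(-2/3) = w/30, so L = (30/w)^(3/2).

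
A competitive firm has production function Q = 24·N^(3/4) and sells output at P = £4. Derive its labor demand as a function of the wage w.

MP_N = (3/4)·24·N^(-1/4) = 18·N^(-1/4).
Setting P·MP_N = w: 72·N^(-1/4) = w.
Solving for N: N^(-1/4) = w/72, so N = (72/w)^(4).

N(w) = (72/w)^(4)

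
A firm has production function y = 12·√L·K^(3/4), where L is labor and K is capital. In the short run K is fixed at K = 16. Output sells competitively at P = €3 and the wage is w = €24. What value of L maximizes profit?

With K = 16, MP_L = (1/2)·12·L^(-1/2)·16^(3/4) = 48·L^(-1/2).
Profit maximization for a price taker requires P·MP_L = w: 3·48·L^(-1/2) = 24.
So L^(-1/2) = 1/6, which gives L = 36.

L* = 36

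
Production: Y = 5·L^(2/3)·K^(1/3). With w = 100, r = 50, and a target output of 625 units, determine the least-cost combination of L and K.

Cost minimization requires the marginal rate of technical substitution to equal the input-price ratio: MP_L/MP_K = w/r.
Here MP_L/MP_K = (2/3)·(K/L)/(1/3) = 2·(K/L). Setting this equal to 100/50 = 2 gives K = L.
Substituting into Y = 625: 5·L^(2/3)·(L)^(1/3) = 625.
Solving, L = 125 and K = 125.

L* = 125, K* = 125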